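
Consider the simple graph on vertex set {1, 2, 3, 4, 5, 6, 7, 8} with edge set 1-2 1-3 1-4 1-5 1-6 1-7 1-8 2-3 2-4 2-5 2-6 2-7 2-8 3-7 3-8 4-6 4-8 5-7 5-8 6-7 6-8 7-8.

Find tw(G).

4

A width-4 tree decomposition is:
Bags: B1 = {1, 2, 6, 7, 8}  B2 = {1, 2, 3, 7, 8}  B3 = {1, 2, 5, 7, 8}  B4 = {1, 2, 4, 6, 8}
Tree: B1–B2, B1–B3, B1–B4
The largest bag has 5 vertices, giving width 4; this decomposition certifies tw(G) ≤ 4. For the lower bound, the 5 vertices {1, 2, 4, 6, 8} are pairwise adjacent, and any tree decomposition puts a clique entirely inside one bag — forcing width ≥ 4. Hence tw(G) = 4 exactly.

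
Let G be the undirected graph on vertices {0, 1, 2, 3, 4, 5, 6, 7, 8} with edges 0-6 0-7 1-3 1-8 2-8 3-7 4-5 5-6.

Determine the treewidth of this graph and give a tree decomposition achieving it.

Treewidth 1.
Bags: B1 = {2, 8}  B2 = {1, 8}  B3 = {1, 3}  B4 = {3, 7}  B5 = {0, 7}  B6 = {0, 6}  B7 = {5, 6}  B8 = {4, 5}
Tree: B1–B2, B2–B3, B3–B4, B4–B5, B5–B6, B6–B7, B7–B8

Each bag holds 2 vertices, so the decomposition has width 1, which upper-bounds the treewidth. Since G has at least one edge (e.g. 2–8), it is not an edgeless graph, so tw(G) ≥ 1. Therefore the treewidth is 1.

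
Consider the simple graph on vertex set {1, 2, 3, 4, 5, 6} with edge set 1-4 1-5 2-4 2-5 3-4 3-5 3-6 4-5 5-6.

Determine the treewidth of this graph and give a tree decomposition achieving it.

Each bag holds 3 vertices, so the decomposition has width 2, which upper-bounds the treewidth. On the other hand G contains the 3-clique {1, 4, 5}. A clique must lie in a single bag of any decomposition, so no decomposition can have width below 2. The upper and lower bounds meet at 2, so that is the treewidth.

Treewidth 2.
One such decomposition:
Bags: B1 = {3, 4, 5}  B2 = {2, 4, 5}  B3 = {1, 4, 5}  B4 = {3, 5, 6}
Tree: B1–B2, B2–B3, B1–B4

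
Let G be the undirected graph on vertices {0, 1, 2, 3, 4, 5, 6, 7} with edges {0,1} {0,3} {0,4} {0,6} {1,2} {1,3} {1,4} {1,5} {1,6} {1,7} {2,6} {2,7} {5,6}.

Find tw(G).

2

A width-2 tree decomposition is:
Bags: B1 = {0, 1, 6}  B2 = {0, 1, 3}  B3 = {1, 2, 6}  B4 = {1, 2, 7}  B5 = {1, 5, 6}  B6 = {0, 1, 4}
Tree: B1–B2, B1–B3, B3–B4, B3–B5, B2–B6
Every bag has size at most 3, so the width is 3 − 1 = 2 and tw(G) ≤ 2. On the other hand G contains the 3-clique {0, 1, 3}. A clique must lie in a single bag of any decomposition, so no decomposition can have width below 2. Hence tw(G) = 2 exactly.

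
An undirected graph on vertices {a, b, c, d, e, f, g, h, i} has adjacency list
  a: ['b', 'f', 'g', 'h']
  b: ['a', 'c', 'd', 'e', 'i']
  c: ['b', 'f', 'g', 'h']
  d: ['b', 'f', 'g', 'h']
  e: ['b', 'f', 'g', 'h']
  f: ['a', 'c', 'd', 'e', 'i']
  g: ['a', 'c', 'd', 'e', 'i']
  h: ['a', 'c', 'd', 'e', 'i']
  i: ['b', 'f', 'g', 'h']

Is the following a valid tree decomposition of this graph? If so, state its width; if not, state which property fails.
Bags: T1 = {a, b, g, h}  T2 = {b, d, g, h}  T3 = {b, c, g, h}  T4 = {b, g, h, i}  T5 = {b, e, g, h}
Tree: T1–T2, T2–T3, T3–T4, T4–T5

A tree decomposition must satisfy three properties: every vertex lies in some bag; for every edge, both endpoints lie together in some bag; and for every vertex, the bags containing it form a connected subtree. Here vertex f appears in no bag, so the decomposition is invalid.

No — vertex f appears in no bag.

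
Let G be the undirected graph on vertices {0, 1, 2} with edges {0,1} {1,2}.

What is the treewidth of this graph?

1

A width-1 tree decomposition is:
Bags: B1 = {0, 1}  B2 = {1, 2}
Tree: B1–B2
Each bag holds 2 vertices, so the decomposition has width 1, which upper-bounds the treewidth. Since G has at least one edge (e.g. 0–1), it is not an edgeless graph, so tw(G) ≥ 1. Hence tw(G) = 1 exactly.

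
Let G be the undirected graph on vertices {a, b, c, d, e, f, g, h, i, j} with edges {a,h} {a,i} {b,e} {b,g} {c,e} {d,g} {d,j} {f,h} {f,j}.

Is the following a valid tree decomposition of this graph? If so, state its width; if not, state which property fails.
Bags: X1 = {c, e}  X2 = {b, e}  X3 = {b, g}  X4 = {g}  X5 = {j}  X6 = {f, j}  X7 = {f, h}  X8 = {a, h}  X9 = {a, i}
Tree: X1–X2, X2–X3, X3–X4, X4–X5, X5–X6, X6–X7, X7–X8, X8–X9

No — vertex d appears in no bag.

A tree decomposition must satisfy three properties: every vertex lies in some bag; for every edge, both endpoints lie together in some bag; and for every vertex, the bags containing it form a connected subtree. Here vertex d appears in no bag, so the decomposition is invalid.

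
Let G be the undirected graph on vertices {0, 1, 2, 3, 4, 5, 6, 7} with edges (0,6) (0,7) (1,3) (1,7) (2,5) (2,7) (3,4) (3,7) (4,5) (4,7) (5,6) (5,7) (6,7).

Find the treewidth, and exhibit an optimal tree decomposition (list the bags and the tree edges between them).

The largest bag has 3 vertices, giving width 2; this decomposition certifies tw(G) ≤ 2. For the lower bound, the 3 vertices {0, 6, 7} are pairwise adjacent, and any tree decomposition puts a clique entirely inside one bag — forcing width ≥ 2. Combining the bounds, tw(G) = 2.

Treewidth 2.
One such decomposition:
Bags: B1 = {2, 5, 7}  B2 = {4, 5, 7}  B3 = {3, 4, 7}  B4 = {5, 6, 7}  B5 = {0, 6, 7}  B6 = {1, 3, 7}
Tree: B1–B2, B2–B3, B1–B4, B4–B5, B3–B6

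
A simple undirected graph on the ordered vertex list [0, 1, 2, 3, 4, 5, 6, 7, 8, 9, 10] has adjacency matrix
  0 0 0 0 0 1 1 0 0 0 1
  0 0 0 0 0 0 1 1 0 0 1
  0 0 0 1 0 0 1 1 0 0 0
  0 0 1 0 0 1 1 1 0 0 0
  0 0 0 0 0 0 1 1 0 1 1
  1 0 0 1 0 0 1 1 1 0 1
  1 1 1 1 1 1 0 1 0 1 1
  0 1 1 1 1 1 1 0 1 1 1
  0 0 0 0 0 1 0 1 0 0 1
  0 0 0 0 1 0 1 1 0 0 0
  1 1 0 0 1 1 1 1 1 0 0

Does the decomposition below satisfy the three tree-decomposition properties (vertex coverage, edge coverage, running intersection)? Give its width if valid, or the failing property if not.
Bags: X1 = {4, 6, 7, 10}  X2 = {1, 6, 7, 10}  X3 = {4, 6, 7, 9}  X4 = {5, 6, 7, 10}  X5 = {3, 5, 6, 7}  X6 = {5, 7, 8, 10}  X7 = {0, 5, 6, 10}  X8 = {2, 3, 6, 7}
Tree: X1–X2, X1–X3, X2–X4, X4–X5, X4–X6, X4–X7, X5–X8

Checking the three conditions: (i) the bags cover all of {0, 1, 2, 3, 4, 5, 6, 7, 8, 9, 10}; (ii) for each edge, some bag contains both endpoints; (iii) the bags containing any fixed vertex form a subtree. All hold, so the decomposition is valid with width 4 − 1 = 3.

Yes; width 3.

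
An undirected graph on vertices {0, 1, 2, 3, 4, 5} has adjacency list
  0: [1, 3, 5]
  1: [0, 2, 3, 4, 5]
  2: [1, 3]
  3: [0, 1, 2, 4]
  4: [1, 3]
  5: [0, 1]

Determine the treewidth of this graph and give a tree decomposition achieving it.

The largest bag has 3 vertices, giving width 2; this decomposition certifies tw(G) ≤ 2. For the lower bound, the 3 vertices {0, 1, 3} are pairwise adjacent, and any tree decomposition puts a clique entirely inside one bag — forcing width ≥ 2. The upper and lower bounds meet at 2, so that is the treewidth.

Treewidth 2.
One optimal decomposition is:
Bags: B1 = {0, 1, 5}  B2 = {0, 1, 3}  B3 = {1, 3, 4}  B4 = {1, 2, 3}
Tree: B1–B2, B2–B3, B3–B4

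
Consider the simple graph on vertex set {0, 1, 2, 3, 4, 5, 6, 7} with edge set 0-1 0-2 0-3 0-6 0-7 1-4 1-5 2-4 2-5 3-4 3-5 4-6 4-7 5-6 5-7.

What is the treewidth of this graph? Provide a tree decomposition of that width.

Treewidth 3.
One optimal decomposition is:
Bags: B1 = {0, 4, 5, 7}  B2 = {0, 2, 4, 5}  B3 = {0, 4, 5, 6}  B4 = {0, 1, 4, 5}  B5 = {0, 3, 4, 5}
Tree: B1–B2, B2–B3, B3–B4, B4–B5

Each bag holds 4 vertices, so the decomposition has width 3, which upper-bounds the treewidth. For the lower bound: the 4 vertex sets {0,7}, {2,5}, {4}, {6} are disjoint, each induces a connected subgraph, and every pair is joined by at least one edge of G. Contracting each set to a single vertex therefore yields K_{4} as a minor, and since treewidth is minor-monotone, tw(G) ≥ tw(K_{4}) = 3. The upper and lower bounds meet at 3, so that is the treewidth.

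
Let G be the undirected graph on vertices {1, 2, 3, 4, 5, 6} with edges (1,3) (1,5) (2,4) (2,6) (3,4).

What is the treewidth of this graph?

1

A width-1 tree decomposition is:
Bags: B1 = {1, 5}  B2 = {1, 3}  B3 = {3, 4}  B4 = {2, 4}  B5 = {2, 6}
Tree: B1–B2, B2–B3, B3–B4, B4–B5
Every bag has size at most 2, so the width is 2 − 1 = 1 and tw(G) ≤ 1. Any graph with an edge has treewidth ≥ 1, and G has the edge 5–1. Combining the bounds, tw(G) = 1.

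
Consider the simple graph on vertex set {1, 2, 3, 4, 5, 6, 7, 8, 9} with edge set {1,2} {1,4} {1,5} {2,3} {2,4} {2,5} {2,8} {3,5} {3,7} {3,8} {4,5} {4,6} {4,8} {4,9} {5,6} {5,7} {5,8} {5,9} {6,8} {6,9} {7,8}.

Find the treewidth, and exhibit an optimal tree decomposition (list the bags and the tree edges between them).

The largest bag has 4 vertices, giving width 3; this decomposition certifies tw(G) ≤ 3. For the lower bound, the 4 vertices {2, 3, 5, 8} are pairwise adjacent, and any tree decomposition puts a clique entirely inside one bag — forcing width ≥ 3. Combining the bounds, tw(G) = 3.

Treewidth 3.
Bags: B1 = {4, 5, 6, 8}  B2 = {2, 4, 5, 8}  B3 = {2, 3, 5, 8}  B4 = {1, 2, 4, 5}  B5 = {3, 5, 7, 8}  B6 = {4, 5, 6, 9}
Tree: B1–B2, B2–B3, B2–B4, B3–B5, B1–B6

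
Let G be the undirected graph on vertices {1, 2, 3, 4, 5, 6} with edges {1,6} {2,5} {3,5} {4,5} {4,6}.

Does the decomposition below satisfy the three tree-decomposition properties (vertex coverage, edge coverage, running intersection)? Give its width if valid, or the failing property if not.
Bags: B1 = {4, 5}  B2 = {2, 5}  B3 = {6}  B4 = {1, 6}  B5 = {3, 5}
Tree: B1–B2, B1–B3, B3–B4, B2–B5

A tree decomposition must satisfy three properties: every vertex lies in some bag; for every edge, both endpoints lie together in some bag; and for every vertex, the bags containing it form a connected subtree. Here edge (4,6) lies in no bag, so the decomposition is invalid.

No — edge (4,6) lies in no bag.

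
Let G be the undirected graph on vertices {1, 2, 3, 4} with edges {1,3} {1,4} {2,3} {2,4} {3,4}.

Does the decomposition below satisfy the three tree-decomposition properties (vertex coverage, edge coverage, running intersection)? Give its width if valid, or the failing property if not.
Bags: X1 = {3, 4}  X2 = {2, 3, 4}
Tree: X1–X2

No — vertex 1 appears in no bag.

A tree decomposition must satisfy three properties: every vertex lies in some bag; for every edge, both endpoints lie together in some bag; and for every vertex, the bags containing it form a connected subtree. Here vertex 1 appears in no bag, so the decomposition is invalid.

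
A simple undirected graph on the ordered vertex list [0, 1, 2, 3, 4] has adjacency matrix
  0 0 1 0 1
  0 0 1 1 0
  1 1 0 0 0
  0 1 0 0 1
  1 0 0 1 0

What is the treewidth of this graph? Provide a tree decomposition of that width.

The largest bag has 3 vertices, giving width 2; this decomposition certifies tw(G) ≤ 2. The edges 0–2–1–3–4–0 form a cycle, so G is not a tree and its treewidth is at least 2. Hence tw(G) = 2 exactly.

Treewidth 2.
Bags: B1 = {0, 1, 2}  B2 = {0, 1, 3}  B3 = {0, 3, 4}
Tree: B1–B2, B2–B3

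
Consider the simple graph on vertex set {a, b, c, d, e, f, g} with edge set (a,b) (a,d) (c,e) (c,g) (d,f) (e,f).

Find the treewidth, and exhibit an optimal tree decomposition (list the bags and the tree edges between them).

Treewidth 1.
One such decomposition:
Bags: B1 = {c, g}  B2 = {c, e}  B3 = {e, f}  B4 = {d, f}  B5 = {a, d}  B6 = {a, b}
Tree: B1–B2, B2–B3, B3–B4, B4–B5, B5–B6

Each bag holds 2 vertices, so the decomposition has width 1, which upper-bounds the treewidth. Since G has at least one edge (e.g. g–c), it is not an edgeless graph, so tw(G) ≥ 1. Hence tw(G) = 1 exactly.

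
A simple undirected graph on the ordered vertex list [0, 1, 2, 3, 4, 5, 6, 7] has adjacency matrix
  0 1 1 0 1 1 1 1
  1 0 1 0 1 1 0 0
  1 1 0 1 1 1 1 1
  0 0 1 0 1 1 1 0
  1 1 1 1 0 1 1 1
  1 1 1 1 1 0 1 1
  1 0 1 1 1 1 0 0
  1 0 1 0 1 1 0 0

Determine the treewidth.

A width-4 tree decomposition is:
Bags: B1 = {0, 1, 2, 4, 5}  B2 = {0, 2, 4, 5, 7}  B3 = {0, 2, 4, 5, 6}  B4 = {2, 3, 4, 5, 6}
Tree: B1–B2, B2–B3, B3–B4
Each bag holds 5 vertices, so the decomposition has width 4, which upper-bounds the treewidth. For the lower bound, the 5 vertices {0, 1, 2, 4, 5} are pairwise adjacent, and any tree decomposition puts a clique entirely inside one bag — forcing width ≥ 4. Combining the bounds, tw(G) = 4.

4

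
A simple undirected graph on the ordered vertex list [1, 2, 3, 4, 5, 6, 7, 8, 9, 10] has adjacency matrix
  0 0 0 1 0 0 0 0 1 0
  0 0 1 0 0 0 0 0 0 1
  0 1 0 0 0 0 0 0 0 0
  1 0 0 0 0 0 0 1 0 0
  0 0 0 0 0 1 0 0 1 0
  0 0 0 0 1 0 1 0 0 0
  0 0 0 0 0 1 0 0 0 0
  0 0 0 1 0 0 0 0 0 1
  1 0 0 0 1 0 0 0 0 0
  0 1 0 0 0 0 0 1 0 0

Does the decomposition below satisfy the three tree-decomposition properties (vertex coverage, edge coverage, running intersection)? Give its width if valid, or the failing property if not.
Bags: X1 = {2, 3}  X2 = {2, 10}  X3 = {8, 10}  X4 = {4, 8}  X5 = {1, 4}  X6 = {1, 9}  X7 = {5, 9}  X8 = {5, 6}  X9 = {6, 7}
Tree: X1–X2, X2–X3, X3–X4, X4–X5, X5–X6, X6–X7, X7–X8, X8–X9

Yes; width 1.

Every vertex of G appears in some bag (union = {1, 2, 3, 4, 5, 6, 7, 8, 9, 10}); every edge is covered by a bag; and for each vertex v the set of bags containing v is connected in the bag tree. The decomposition is therefore valid. The largest bag has 2 vertices, so the width is 1.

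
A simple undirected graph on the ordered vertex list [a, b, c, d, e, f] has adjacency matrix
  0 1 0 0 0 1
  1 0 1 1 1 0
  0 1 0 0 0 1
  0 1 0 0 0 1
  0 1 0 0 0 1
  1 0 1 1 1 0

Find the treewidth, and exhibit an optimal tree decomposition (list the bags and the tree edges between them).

Each bag holds 3 vertices, so the decomposition has width 2, which upper-bounds the treewidth. For the lower bound, G contains the cycle a–f–d–b–a, so G is not a forest; only forests have treewidth ≤ 1, hence tw(G) ≥ 2. The upper and lower bounds meet at 2, so that is the treewidth.

Treewidth 2.
One such decomposition:
Bags: B1 = {a, b, f}  B2 = {b, d, f}  B3 = {b, c, f}  B4 = {b, e, f}
Tree: B1–B2, B2–B3, B3–B4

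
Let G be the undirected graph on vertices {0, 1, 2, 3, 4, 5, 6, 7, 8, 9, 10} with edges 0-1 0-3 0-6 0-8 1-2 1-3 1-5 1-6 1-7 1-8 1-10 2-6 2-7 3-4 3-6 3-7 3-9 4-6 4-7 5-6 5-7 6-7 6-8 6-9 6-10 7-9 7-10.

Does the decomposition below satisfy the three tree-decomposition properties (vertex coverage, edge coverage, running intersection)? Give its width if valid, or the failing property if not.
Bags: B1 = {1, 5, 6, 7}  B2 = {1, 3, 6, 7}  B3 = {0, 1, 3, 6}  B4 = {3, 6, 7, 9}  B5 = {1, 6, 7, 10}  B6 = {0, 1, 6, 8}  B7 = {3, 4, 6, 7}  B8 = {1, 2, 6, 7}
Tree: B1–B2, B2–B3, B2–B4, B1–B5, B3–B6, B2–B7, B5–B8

Vertex coverage: the bags together contain {0, 1, 2, 3, 4, 5, 6, 7, 8, 9, 10}, the full vertex set. Edge coverage: each edge of G has both endpoints in at least one bag. Running intersection: for every vertex, the bags containing it form a connected subtree. All three properties hold, so this is a valid tree decomposition of width max|bag| − 1 = 3, and hence tw(G) ≤ 3.

Yes; width 3.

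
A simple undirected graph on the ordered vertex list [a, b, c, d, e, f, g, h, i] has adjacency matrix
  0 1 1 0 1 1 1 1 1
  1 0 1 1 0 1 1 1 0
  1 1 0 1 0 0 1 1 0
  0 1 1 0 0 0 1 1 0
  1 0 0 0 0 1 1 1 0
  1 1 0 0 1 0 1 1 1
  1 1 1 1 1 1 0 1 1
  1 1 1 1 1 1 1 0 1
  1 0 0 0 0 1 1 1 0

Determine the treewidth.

A width-4 tree decomposition is:
Bags: B1 = {a, b, f, g, h}  B2 = {a, e, f, g, h}  B3 = {a, b, c, g, h}  B4 = {b, c, d, g, h}  B5 = {a, f, g, h, i}
Tree: B1–B2, B1–B3, B3–B4, B2–B5
Every bag has size at most 5, so the width is 5 − 1 = 4 and tw(G) ≤ 4. On the other hand G contains the 5-clique {b, c, d, g, h}. A clique must lie in a single bag of any decomposition, so no decomposition can have width below 4. The upper and lower bounds meet at 4, so that is the treewidth.

4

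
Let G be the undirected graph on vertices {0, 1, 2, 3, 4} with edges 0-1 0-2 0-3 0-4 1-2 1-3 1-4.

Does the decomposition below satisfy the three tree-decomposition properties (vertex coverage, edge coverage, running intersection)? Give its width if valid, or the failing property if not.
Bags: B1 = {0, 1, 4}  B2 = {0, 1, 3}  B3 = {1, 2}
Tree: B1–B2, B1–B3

A tree decomposition must satisfy three properties: every vertex lies in some bag; for every edge, both endpoints lie together in some bag; and for every vertex, the bags containing it form a connected subtree. Here edge (0,2) lies in no bag, so the decomposition is invalid.

No — edge (0,2) lies in no bag.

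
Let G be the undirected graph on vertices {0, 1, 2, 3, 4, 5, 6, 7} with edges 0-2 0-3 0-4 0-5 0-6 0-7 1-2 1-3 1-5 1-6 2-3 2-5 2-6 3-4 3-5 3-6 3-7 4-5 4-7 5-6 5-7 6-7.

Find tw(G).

A width-4 tree decomposition is:
Bags: B1 = {0, 3, 4, 5, 7}  B2 = {0, 3, 5, 6, 7}  B3 = {0, 2, 3, 5, 6}  B4 = {1, 2, 3, 5, 6}
Tree: B1–B2, B2–B3, B3–B4
The largest bag has 5 vertices, giving width 4; this decomposition certifies tw(G) ≤ 4. Conversely, {0, 3, 4, 5, 7} is a clique of size 5, and the vertices of any clique must share a bag in every tree decomposition; so some bag has ≥ 5 vertices and tw(G) ≥ 4. Therefore the treewidth is 4.

4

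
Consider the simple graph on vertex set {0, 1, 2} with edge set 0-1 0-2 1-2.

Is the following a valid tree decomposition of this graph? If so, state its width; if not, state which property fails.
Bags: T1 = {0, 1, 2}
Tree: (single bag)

Every vertex of G appears in some bag (union = {0, 1, 2}); every edge is covered by a bag; and for each vertex v the set of bags containing v is connected in the bag tree. The decomposition is therefore valid. The largest bag has 3 vertices, so the width is 2.

Yes; width 2.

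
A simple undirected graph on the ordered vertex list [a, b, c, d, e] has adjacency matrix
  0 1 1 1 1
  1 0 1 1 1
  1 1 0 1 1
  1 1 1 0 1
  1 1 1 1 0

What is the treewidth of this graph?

4

A width-4 tree decomposition is:
Bags: B1 = {a, b, c, d, e}
Tree: (single bag)
With just one bag of size 5, the width is 5 − 1 = 4, so tw(G) ≤ 4. Conversely, {a, b, c, d, e} is a clique of size 5, and the vertices of any clique must share a bag in every tree decomposition; so some bag has ≥ 5 vertices and tw(G) ≥ 4. Therefore the treewidth is 4.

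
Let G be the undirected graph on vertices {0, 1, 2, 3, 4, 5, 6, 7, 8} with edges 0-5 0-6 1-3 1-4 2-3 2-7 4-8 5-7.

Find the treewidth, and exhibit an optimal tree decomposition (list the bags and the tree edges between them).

Each bag holds 2 vertices, so the decomposition has width 1, which upper-bounds the treewidth. G has an edge, so its treewidth is at least 1. Hence tw(G) = 1 exactly.

Treewidth 1.
One such decomposition:
Bags: B1 = {0, 6}  B2 = {0, 5}  B3 = {5, 7}  B4 = {2, 7}  B5 = {2, 3}  B6 = {1, 3}  B7 = {1, 4}  B8 = {4, 8}
Tree: B1–B2, B2–B3, B3–B4, B4–B5, B5–B6, B6–B7, B7–B8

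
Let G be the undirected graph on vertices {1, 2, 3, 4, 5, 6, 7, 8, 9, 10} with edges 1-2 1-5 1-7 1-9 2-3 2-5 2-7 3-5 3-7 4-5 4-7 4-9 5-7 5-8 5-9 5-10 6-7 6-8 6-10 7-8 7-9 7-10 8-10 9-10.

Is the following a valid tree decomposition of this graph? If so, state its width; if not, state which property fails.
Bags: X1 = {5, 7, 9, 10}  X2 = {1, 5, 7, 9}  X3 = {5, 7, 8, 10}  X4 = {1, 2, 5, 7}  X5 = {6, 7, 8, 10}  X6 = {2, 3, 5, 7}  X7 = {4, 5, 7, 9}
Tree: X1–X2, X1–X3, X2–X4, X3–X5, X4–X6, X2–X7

Vertex coverage: the bags together contain {1, 2, 3, 4, 5, 6, 7, 8, 9, 10}, the full vertex set. Edge coverage: each edge of G has both endpoints in at least one bag. Running intersection: for every vertex, the bags containing it form a connected subtree. All three properties hold, so this is a valid tree decomposition of width max|bag| − 1 = 3, and hence tw(G) ≤ 3.

Yes; width 3.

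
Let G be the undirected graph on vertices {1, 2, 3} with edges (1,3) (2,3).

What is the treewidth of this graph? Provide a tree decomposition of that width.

The largest bag has 2 vertices, giving width 1; this decomposition certifies tw(G) ≤ 1. Since G has at least one edge (e.g. 1–3), it is not an edgeless graph, so tw(G) ≥ 1. Hence tw(G) = 1 exactly.

Treewidth 1.
One such decomposition:
Bags: B1 = {1, 3}  B2 = {2, 3}
Tree: B1–B2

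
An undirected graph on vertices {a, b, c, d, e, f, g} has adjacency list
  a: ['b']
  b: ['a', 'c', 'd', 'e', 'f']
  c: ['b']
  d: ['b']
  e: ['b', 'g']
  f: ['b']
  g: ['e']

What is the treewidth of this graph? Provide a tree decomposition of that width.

Treewidth 1.
One optimal decomposition is:
Bags: B1 = {b, e}  B2 = {a, b}  B3 = {b, d}  B4 = {b, c}  B5 = {b, f}  B6 = {e, g}
Tree: B1–B2, B2–B3, B1–B4, B4–B5, B1–B6

Every bag has size at most 2, so the width is 2 − 1 = 1 and tw(G) ≤ 1. G has an edge, so its treewidth is at least 1. Combining the bounds, tw(G) = 1.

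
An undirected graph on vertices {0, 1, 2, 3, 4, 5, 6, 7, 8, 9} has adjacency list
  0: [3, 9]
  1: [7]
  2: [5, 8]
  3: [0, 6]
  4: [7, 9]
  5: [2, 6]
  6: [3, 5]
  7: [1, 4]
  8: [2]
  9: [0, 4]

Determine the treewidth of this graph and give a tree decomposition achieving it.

Every bag has size at most 2, so the width is 2 − 1 = 1 and tw(G) ≤ 1. G has an edge, so its treewidth is at least 1. Combining the bounds, tw(G) = 1.

Treewidth 1.
Bags: B1 = {2, 8}  B2 = {2, 5}  B3 = {5, 6}  B4 = {3, 6}  B5 = {0, 3}  B6 = {0, 9}  B7 = {4, 9}  B8 = {4, 7}  B9 = {1, 7}
Tree: B1–B2, B2–B3, B3–B4, B4–B5, B5–B6, B6–B7, B7–B8, B8–B9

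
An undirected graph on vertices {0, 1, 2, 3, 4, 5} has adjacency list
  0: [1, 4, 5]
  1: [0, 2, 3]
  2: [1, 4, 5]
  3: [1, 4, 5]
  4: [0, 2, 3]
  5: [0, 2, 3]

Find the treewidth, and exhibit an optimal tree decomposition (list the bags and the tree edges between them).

Treewidth 3.
One optimal decomposition is:
Bags: B1 = {0, 1, 4, 5}  B2 = {1, 2, 4, 5}  B3 = {1, 3, 4, 5}
Tree: B1–B2, B2–B3

Each bag holds 4 vertices, so the decomposition has width 3, which upper-bounds the treewidth. For the lower bound: the 4 vertex sets {0,1}, {2,4}, {5}, {3} are disjoint, each induces a connected subgraph, and every pair is joined by at least one edge of G. Contracting each set to a single vertex therefore yields K_{4} as a minor, and since treewidth is minor-monotone, tw(G) ≥ tw(K_{4}) = 3. The upper and lower bounds meet at 3, so that is the treewidth.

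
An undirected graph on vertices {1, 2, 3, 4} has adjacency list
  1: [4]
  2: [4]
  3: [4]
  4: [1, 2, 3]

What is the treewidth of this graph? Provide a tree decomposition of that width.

Each bag holds 2 vertices, so the decomposition has width 1, which upper-bounds the treewidth. G has an edge, so its treewidth is at least 1. Hence tw(G) = 1 exactly.

Treewidth 1.
Bags: B1 = {3, 4}  B2 = {2, 4}  B3 = {1, 4}
Tree: B1–B2, B1–B3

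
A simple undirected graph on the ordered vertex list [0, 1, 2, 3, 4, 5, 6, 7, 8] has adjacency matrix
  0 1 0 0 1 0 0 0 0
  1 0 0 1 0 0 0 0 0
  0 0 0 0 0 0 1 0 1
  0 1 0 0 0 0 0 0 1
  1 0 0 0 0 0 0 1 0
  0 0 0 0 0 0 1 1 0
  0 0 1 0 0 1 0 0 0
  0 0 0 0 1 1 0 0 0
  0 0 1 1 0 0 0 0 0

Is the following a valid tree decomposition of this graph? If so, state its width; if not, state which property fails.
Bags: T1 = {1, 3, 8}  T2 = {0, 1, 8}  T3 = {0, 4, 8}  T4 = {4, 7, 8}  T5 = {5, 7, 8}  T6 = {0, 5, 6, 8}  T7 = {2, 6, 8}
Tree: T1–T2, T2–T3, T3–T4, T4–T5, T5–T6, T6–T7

A tree decomposition must satisfy three properties: every vertex lies in some bag; for every edge, both endpoints lie together in some bag; and for every vertex, the bags containing it form a connected subtree. Here bags containing vertex 0 are not connected in the tree, so the decomposition is invalid.

No — bags containing vertex 0 are not connected in the tree.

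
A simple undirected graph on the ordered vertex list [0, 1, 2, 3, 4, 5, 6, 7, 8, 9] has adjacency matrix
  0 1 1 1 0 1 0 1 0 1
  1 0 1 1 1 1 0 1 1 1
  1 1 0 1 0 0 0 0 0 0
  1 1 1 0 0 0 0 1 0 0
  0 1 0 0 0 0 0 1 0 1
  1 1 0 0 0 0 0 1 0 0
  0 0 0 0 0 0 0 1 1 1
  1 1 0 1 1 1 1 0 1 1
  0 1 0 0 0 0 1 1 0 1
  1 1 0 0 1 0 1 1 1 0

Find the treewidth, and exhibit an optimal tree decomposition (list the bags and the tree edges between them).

Treewidth 3.
Bags: B1 = {6, 7, 8, 9}  B2 = {1, 7, 8, 9}  B3 = {0, 1, 7, 9}  B4 = {0, 1, 3, 7}  B5 = {0, 1, 2, 3}  B6 = {0, 1, 5, 7}  B7 = {1, 4, 7, 9}
Tree: B1–B2, B2–B3, B3–B4, B4–B5, B3–B6, B3–B7

Each bag holds 4 vertices, so the decomposition has width 3, which upper-bounds the treewidth. Conversely, {0, 1, 2, 3} is a clique of size 4, and the vertices of any clique must share a bag in every tree decomposition; so some bag has ≥ 4 vertices and tw(G) ≥ 3. Combining the bounds, tw(G) = 3.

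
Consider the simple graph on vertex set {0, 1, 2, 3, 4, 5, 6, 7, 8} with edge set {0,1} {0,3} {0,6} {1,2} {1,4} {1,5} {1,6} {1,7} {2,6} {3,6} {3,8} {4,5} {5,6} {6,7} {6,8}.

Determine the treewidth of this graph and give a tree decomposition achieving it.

Treewidth 2.
One optimal decomposition is:
Bags: B1 = {1, 5, 6}  B2 = {0, 1, 6}  B3 = {1, 4, 5}  B4 = {1, 2, 6}  B5 = {1, 6, 7}  B6 = {0, 3, 6}  B7 = {3, 6, 8}
Tree: B1–B2, B1–B3, B2–B4, B4–B5, B2–B6, B6–B7

Every bag has size at most 3, so the width is 3 − 1 = 2 and tw(G) ≤ 2. For the lower bound, the 3 vertices {1, 4, 5} are pairwise adjacent, and any tree decomposition puts a clique entirely inside one bag — forcing width ≥ 2. Therefore the treewidth is 2.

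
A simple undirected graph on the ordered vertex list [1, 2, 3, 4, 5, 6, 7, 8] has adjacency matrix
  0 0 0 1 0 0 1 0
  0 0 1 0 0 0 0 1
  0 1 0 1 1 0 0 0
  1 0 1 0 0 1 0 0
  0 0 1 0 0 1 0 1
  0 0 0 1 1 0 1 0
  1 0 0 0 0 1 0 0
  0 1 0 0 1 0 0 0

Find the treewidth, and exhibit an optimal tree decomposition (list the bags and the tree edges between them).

Each bag holds 3 vertices, so the decomposition has width 2, which upper-bounds the treewidth. Since 1–7–6–4–1 is a cycle in G, G is not acyclic. Forests are exactly the graphs of treewidth ≤ 1, so tw(G) ≥ 2. Hence tw(G) = 2 exactly.

Treewidth 2.
One optimal decomposition is:
Bags: B1 = {1, 4, 7}  B2 = {4, 6, 7}  B3 = {3, 4, 6}  B4 = {3, 5, 6}  B5 = {2, 3, 5}  B6 = {2, 5, 8}
Tree: B1–B2, B2–B3, B3–B4, B4–B5, B5–B6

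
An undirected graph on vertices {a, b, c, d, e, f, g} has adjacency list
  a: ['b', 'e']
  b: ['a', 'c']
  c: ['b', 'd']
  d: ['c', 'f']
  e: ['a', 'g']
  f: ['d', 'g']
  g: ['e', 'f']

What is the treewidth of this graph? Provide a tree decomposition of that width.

Treewidth 2.
One such decomposition:
Bags: B1 = {a, e, g}  B2 = {a, b, g}  B3 = {b, c, g}  B4 = {c, d, g}  B5 = {d, f, g}
Tree: B1–B2, B2–B3, B3–B4, B4–B5

The largest bag has 3 vertices, giving width 2; this decomposition certifies tw(G) ≤ 2. For the lower bound, G contains the cycle g–e–a–b–c–d–f–g, so G is not a forest; only forests have treewidth ≤ 1, hence tw(G) ≥ 2. Therefore the treewidth is 2.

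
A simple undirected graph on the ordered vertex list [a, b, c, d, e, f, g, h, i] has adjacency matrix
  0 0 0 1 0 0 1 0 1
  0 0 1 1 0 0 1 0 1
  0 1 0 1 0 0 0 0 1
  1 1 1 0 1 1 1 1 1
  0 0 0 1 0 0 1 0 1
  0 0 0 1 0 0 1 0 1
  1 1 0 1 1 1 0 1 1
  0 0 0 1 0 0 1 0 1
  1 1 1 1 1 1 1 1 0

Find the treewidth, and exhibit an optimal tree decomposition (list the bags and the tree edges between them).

Each bag holds 4 vertices, so the decomposition has width 3, which upper-bounds the treewidth. For the lower bound, the 4 vertices {d, f, g, i} are pairwise adjacent, and any tree decomposition puts a clique entirely inside one bag — forcing width ≥ 3. Therefore the treewidth is 3.

Treewidth 3.
Bags: B1 = {b, d, g, i}  B2 = {d, e, g, i}  B3 = {b, c, d, i}  B4 = {d, f, g, i}  B5 = {a, d, g, i}  B6 = {d, g, h, i}
Tree: B1–B2, B1–B3, B1–B4, B4–B5, B4–B6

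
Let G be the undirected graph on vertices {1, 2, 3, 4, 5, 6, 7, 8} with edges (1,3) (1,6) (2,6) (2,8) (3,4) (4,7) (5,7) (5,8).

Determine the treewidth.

A width-2 tree decomposition is:
Bags: B1 = {1, 3, 6}  B2 = {2, 3, 6}  B3 = {2, 3, 8}  B4 = {3, 5, 8}  B5 = {3, 5, 7}  B6 = {3, 4, 7}
Tree: B1–B2, B2–B3, B3–B4, B4–B5, B5–B6
Each bag holds 3 vertices, so the decomposition has width 2, which upper-bounds the treewidth. Since 3–1–6–2–8–5–7–4–3 is a cycle in G, G is not acyclic. Forests are exactly the graphs of treewidth ≤ 1, so tw(G) ≥ 2. Hence tw(G) = 2 exactly.

2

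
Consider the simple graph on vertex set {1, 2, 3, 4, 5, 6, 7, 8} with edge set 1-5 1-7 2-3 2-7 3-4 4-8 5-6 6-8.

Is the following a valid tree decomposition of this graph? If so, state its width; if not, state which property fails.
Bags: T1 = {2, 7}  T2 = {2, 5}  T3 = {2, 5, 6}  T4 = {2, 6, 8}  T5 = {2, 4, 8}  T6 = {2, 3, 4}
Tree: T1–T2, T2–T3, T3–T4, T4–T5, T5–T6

A tree decomposition must satisfy three properties: every vertex lies in some bag; for every edge, both endpoints lie together in some bag; and for every vertex, the bags containing it form a connected subtree. Here vertex 1 appears in no bag, so the decomposition is invalid.

No — vertex 1 appears in no bag.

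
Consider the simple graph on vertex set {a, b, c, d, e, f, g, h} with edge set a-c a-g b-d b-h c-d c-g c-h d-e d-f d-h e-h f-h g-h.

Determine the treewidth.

2

A width-2 tree decomposition is:
Bags: B1 = {c, d, h}  B2 = {b, d, h}  B3 = {d, f, h}  B4 = {c, g, h}  B5 = {a, c, g}  B6 = {d, e, h}
Tree: B1–B2, B1–B3, B1–B4, B4–B5, B3–B6
The largest bag has 3 vertices, giving width 2; this decomposition certifies tw(G) ≤ 2. On the other hand G contains the 3-clique {d, e, h}. A clique must lie in a single bag of any decomposition, so no decomposition can have width below 2. The upper and lower bounds meet at 2, so that is the treewidth.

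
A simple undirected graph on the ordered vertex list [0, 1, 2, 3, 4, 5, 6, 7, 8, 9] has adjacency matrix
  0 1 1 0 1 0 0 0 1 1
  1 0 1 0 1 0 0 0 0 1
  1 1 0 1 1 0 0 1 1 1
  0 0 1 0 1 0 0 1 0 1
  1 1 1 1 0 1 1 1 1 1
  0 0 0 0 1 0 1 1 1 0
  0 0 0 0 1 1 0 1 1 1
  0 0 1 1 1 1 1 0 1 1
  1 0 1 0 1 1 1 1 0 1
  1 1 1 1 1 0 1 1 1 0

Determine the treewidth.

A width-4 tree decomposition is:
Bags: B1 = {4, 6, 7, 8, 9}  B2 = {4, 5, 6, 7, 8}  B3 = {2, 4, 7, 8, 9}  B4 = {0, 2, 4, 8, 9}  B5 = {0, 1, 2, 4, 9}  B6 = {2, 3, 4, 7, 9}
Tree: B1–B2, B1–B3, B3–B4, B4–B5, B3–B6
Each bag holds 5 vertices, so the decomposition has width 4, which upper-bounds the treewidth. For the lower bound, the 5 vertices {0, 2, 4, 8, 9} are pairwise adjacent, and any tree decomposition puts a clique entirely inside one bag — forcing width ≥ 4. Combining the bounds, tw(G) = 4.

4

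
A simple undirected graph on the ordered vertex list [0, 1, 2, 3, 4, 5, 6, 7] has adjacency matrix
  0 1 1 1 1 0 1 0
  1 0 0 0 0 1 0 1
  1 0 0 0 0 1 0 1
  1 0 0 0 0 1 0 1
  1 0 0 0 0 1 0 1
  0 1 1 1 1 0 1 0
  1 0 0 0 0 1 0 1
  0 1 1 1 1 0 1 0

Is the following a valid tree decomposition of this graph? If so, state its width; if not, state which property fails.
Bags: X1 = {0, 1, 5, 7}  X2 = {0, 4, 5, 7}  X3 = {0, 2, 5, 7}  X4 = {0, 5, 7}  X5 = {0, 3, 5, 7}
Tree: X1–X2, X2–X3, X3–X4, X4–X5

A tree decomposition must satisfy three properties: every vertex lies in some bag; for every edge, both endpoints lie together in some bag; and for every vertex, the bags containing it form a connected subtree. Here vertex 6 appears in no bag, so the decomposition is invalid.

No — vertex 6 appears in no bag.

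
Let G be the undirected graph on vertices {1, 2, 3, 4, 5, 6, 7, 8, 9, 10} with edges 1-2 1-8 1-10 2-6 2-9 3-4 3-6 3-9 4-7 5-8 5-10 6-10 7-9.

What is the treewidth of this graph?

A width-2 tree decomposition is:
Bags: B1 = {3, 4, 7}  B2 = {3, 7, 9}  B3 = {3, 6, 9}  B4 = {2, 6, 9}  B5 = {2, 6, 10}  B6 = {1, 2, 10}  B7 = {1, 5, 10}  B8 = {1, 5, 8}
Tree: B1–B2, B2–B3, B3–B4, B4–B5, B5–B6, B6–B7, B7–B8
Every bag has size at most 3, so the width is 3 − 1 = 2 and tw(G) ≤ 2. Since 4–7–9–3–4 is a cycle in G, G is not acyclic. Forests are exactly the graphs of treewidth ≤ 1, so tw(G) ≥ 2. The upper and lower bounds meet at 2, so that is the treewidth.

2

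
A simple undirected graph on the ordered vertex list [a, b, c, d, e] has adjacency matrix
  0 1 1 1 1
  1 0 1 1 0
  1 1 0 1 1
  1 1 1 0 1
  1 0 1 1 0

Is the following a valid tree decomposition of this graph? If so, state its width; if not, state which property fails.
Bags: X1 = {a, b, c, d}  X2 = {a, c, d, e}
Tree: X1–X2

Vertex coverage: the bags together contain {a, b, c, d, e}, the full vertex set. Edge coverage: each edge of G has both endpoints in at least one bag. Running intersection: for every vertex, the bags containing it form a connected subtree. All three properties hold, so this is a valid tree decomposition of width max|bag| − 1 = 3, and hence tw(G) ≤ 3.

Yes; width 3.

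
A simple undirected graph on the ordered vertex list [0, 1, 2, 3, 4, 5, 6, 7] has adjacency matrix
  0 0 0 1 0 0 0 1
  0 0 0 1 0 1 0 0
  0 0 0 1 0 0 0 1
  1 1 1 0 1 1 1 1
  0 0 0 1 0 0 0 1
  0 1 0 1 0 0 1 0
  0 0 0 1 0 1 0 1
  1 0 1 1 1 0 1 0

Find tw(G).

A width-2 tree decomposition is:
Bags: B1 = {3, 5, 6}  B2 = {3, 6, 7}  B3 = {1, 3, 5}  B4 = {0, 3, 7}  B5 = {2, 3, 7}  B6 = {3, 4, 7}
Tree: B1–B2, B1–B3, B2–B4, B4–B5, B2–B6
Every bag has size at most 3, so the width is 3 − 1 = 2 and tw(G) ≤ 2. For the lower bound, the 3 vertices {1, 3, 5} are pairwise adjacent, and any tree decomposition puts a clique entirely inside one bag — forcing width ≥ 2. Hence tw(G) = 2 exactly.

2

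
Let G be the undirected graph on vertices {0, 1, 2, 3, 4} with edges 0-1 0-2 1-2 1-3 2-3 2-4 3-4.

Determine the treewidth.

2

A width-2 tree decomposition is:
Bags: B1 = {1, 2, 3}  B2 = {0, 1, 2}  B3 = {2, 3, 4}
Tree: B1–B2, B1–B3
Every bag has size at most 3, so the width is 3 − 1 = 2 and tw(G) ≤ 2. Conversely, {0, 1, 2} is a clique of size 3, and the vertices of any clique must share a bag in every tree decomposition; so some bag has ≥ 3 vertices and tw(G) ≥ 2. Therefore the treewidth is 2.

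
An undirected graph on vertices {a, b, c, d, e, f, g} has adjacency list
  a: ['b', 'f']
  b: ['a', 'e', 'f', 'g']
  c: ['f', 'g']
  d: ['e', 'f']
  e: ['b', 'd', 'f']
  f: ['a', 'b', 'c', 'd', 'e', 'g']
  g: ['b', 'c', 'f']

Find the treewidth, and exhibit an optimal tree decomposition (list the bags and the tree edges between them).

Treewidth 2.
One such decomposition:
Bags: B1 = {b, e, f}  B2 = {b, f, g}  B3 = {d, e, f}  B4 = {a, b, f}  B5 = {c, f, g}
Tree: B1–B2, B1–B3, B2–B4, B2–B5

The largest bag has 3 vertices, giving width 2; this decomposition certifies tw(G) ≤ 2. On the other hand G contains the 3-clique {d, e, f}. A clique must lie in a single bag of any decomposition, so no decomposition can have width below 2. The upper and lower bounds meet at 2, so that is the treewidth.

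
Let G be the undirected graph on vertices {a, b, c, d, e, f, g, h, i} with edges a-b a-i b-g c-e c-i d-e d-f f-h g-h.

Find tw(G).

2

A width-2 tree decomposition is:
Bags: B1 = {b, g, h}  B2 = {b, f, h}  B3 = {b, d, f}  B4 = {b, d, e}  B5 = {b, c, e}  B6 = {b, c, i}  B7 = {a, b, i}
Tree: B1–B2, B2–B3, B3–B4, B4–B5, B5–B6, B6–B7
The largest bag has 3 vertices, giving width 2; this decomposition certifies tw(G) ≤ 2. The edges b–g–h–f–d–e–c–i–a–b form a cycle, so G is not a tree and its treewidth is at least 2. Therefore the treewidth is 2.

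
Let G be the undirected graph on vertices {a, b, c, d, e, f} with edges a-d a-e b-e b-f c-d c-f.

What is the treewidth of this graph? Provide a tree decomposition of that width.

The largest bag has 3 vertices, giving width 2; this decomposition certifies tw(G) ≤ 2. For the lower bound, G contains the cycle c–d–a–e–b–f–c, so G is not a forest; only forests have treewidth ≤ 1, hence tw(G) ≥ 2. Combining the bounds, tw(G) = 2.

Treewidth 2.
One optimal decomposition is:
Bags: B1 = {a, c, d}  B2 = {a, c, e}  B3 = {b, c, e}  B4 = {b, c, f}
Tree: B1–B2, B2–B3, B3–B4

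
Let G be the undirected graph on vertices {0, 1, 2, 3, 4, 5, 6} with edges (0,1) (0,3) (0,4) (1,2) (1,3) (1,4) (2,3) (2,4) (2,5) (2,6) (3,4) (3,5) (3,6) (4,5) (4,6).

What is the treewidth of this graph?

3

A width-3 tree decomposition is:
Bags: B1 = {0, 1, 3, 4}  B2 = {1, 2, 3, 4}  B3 = {2, 3, 4, 5}  B4 = {2, 3, 4, 6}
Tree: B1–B2, B2–B3, B2–B4
Each bag holds 4 vertices, so the decomposition has width 3, which upper-bounds the treewidth. On the other hand G contains the 4-clique {0, 1, 3, 4}. A clique must lie in a single bag of any decomposition, so no decomposition can have width below 3. The upper and lower bounds meet at 3, so that is the treewidth.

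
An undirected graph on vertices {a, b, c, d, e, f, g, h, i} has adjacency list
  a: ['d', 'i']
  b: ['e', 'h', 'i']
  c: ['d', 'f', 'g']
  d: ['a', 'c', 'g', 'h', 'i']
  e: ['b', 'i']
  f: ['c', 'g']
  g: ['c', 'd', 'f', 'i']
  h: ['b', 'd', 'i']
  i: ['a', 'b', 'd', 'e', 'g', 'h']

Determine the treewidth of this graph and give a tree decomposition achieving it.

Treewidth 2.
One such decomposition:
Bags: B1 = {c, d, g}  B2 = {d, g, i}  B3 = {d, h, i}  B4 = {b, h, i}  B5 = {b, e, i}  B6 = {a, d, i}  B7 = {c, f, g}
Tree: B1–B2, B2–B3, B3–B4, B4–B5, B2–B6, B1–B7

The largest bag has 3 vertices, giving width 2; this decomposition certifies tw(G) ≤ 2. Conversely, {c, d, g} is a clique of size 3, and the vertices of any clique must share a bag in every tree decomposition; so some bag has ≥ 3 vertices and tw(G) ≥ 2. Combining the bounds, tw(G) = 2.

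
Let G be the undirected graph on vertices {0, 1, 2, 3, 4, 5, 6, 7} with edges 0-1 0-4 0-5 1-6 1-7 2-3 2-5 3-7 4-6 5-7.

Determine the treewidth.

A width-2 tree decomposition is:
Bags: B1 = {1, 4, 6}  B2 = {0, 1, 4}  B3 = {0, 1, 7}  B4 = {0, 5, 7}  B5 = {3, 5, 7}  B6 = {2, 3, 5}
Tree: B1–B2, B2–B3, B3–B4, B4–B5, B5–B6
The largest bag has 3 vertices, giving width 2; this decomposition certifies tw(G) ≤ 2. Since 6–4–0–1–6 is a cycle in G, G is not acyclic. Forests are exactly the graphs of treewidth ≤ 1, so tw(G) ≥ 2. The upper and lower bounds meet at 2, so that is the treewidth.

2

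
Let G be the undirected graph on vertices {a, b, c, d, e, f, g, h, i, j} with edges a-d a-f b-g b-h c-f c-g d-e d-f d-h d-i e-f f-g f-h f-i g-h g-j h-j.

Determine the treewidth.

A width-2 tree decomposition is:
Bags: B1 = {d, f, h}  B2 = {f, g, h}  B3 = {c, f, g}  B4 = {a, d, f}  B5 = {d, e, f}  B6 = {b, g, h}  B7 = {g, h, j}  B8 = {d, f, i}
Tree: B1–B2, B2–B3, B1–B4, B4–B5, B2–B6, B6–B7, B4–B8
Each bag holds 3 vertices, so the decomposition has width 2, which upper-bounds the treewidth. For the lower bound, the 3 vertices {g, h, j} are pairwise adjacent, and any tree decomposition puts a clique entirely inside one bag — forcing width ≥ 2. Combining the bounds, tw(G) = 2.

2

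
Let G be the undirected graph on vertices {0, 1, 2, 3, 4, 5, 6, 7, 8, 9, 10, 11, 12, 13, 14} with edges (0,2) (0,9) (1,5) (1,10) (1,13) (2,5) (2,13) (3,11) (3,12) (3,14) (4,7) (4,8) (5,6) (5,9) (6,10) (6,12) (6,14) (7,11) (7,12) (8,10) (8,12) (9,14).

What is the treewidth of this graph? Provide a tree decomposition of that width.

The largest bag has 4 vertices, giving width 3; this decomposition certifies tw(G) ≤ 3. For the lower bound: the 4 vertex sets {0,2,13}, {1}, {5}, {6,9,10,14} are disjoint, each induces a connected subgraph, and every pair is joined by at least one edge of G. Contracting each set to a single vertex therefore yields K_{4} as a minor, and since treewidth is minor-monotone, tw(G) ≥ tw(K_{4}) = 3. The upper and lower bounds meet at 3, so that is the treewidth.

Treewidth 3.
One such decomposition:
Bags: B1 = {0, 1, 2, 13}  B2 = {0, 1, 2, 5}  B3 = {0, 1, 5, 9}  B4 = {1, 5, 9, 10}  B5 = {5, 6, 9, 10}  B6 = {6, 9, 10, 14}  B7 = {6, 8, 10, 14}  B8 = {6, 8, 12, 14}  B9 = {3, 8, 12, 14}  B10 = {3, 4, 8, 12}  B11 = {3, 4, 7, 12}  B12 = {3, 4, 7, 11}
Tree: B1–B2, B2–B3, B3–B4, B4–B5, B5–B6, B6–B7, B7–B8, B8–B9, B9–B10, B10–B11, B11–B12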